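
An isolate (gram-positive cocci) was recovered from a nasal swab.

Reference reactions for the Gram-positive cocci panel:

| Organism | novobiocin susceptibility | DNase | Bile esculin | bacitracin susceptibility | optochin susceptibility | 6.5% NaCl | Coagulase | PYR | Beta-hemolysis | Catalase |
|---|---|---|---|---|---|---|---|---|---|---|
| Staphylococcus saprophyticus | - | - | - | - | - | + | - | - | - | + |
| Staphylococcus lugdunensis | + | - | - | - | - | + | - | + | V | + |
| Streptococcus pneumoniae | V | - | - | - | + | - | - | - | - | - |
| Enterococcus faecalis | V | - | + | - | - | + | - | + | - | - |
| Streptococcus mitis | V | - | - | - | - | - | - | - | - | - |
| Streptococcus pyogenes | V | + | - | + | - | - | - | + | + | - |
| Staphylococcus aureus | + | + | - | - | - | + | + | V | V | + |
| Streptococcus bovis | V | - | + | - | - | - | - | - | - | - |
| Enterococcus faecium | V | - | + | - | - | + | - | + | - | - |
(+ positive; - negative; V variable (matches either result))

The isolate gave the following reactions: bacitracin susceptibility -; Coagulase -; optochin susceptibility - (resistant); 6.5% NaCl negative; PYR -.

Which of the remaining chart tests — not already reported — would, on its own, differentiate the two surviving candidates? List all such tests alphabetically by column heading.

PYR -: excludes Staphylococcus lugdunensis, Enterococcus faecalis, Streptococcus pyogenes, Enterococcus faecium — 5 left.
Coagulase -: excludes Staphylococcus aureus — 4 left.
optochin susceptibility -: excludes Streptococcus pneumoniae — 3 left.
bacitracin susceptibility -: all 3 remaining candidates are consistent.
6.5% NaCl -: excludes Staphylococcus saprophyticus — 2 left.
Two candidates remain: Streptococcus bovis and Streptococcus mitis.
  novobiocin susceptibility: V vs V — variable for at least one, does not separate.
  DNase: - vs - — same for both, does not separate.
  Bile esculin: Streptococcus bovis +, Streptococcus mitis - — discriminates.
  Beta-hemolysis: - vs - — same for both, does not separate.
  Catalase: - vs - — same for both, does not separate.

Bile esculin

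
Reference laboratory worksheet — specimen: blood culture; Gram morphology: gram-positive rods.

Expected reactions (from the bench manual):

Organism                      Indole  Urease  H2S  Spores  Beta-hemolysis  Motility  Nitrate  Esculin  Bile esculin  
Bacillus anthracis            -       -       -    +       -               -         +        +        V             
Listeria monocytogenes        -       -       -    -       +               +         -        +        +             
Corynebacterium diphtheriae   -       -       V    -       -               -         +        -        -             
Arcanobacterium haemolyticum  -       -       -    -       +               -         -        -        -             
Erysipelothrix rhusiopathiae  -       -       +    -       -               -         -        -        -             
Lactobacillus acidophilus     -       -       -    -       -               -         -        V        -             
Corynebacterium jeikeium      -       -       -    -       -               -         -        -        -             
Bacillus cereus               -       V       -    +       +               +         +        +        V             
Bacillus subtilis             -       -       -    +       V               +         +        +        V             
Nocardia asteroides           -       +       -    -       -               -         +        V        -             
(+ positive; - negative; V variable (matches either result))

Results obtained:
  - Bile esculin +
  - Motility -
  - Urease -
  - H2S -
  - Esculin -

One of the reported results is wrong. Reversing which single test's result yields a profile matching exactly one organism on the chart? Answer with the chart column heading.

As reported, no row in the chart matches all 5 reactions.
Reversing Motility → still no organism matches.
Reversing Urease → still no organism matches.
Reversing H2S → still no organism matches.
Reversing Bile esculin → 4 organisms match (not unique).
Reversing Esculin (to +) → unique match: Bacillus anthracis.

Esculin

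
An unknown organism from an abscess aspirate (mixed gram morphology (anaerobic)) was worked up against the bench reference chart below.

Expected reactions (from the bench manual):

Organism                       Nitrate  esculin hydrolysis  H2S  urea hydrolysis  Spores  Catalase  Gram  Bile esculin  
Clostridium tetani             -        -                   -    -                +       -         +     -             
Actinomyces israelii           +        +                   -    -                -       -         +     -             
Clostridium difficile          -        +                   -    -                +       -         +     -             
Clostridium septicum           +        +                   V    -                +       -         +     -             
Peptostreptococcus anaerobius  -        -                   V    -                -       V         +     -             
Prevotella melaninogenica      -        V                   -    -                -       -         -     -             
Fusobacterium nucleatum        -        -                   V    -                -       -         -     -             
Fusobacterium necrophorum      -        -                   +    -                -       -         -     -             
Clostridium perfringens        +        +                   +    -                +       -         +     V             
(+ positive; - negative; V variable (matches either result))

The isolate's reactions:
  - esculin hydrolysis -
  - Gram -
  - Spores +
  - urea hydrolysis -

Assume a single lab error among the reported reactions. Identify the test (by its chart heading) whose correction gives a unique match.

As reported, no row in the chart matches all 4 reactions.
Reversing urea hydrolysis → still no organism matches.
Reversing Gram (to +) → unique match: Clostridium tetani.
Reversing esculin hydrolysis → still no organism matches.
Reversing Spores → 3 organisms match (not unique).

Gram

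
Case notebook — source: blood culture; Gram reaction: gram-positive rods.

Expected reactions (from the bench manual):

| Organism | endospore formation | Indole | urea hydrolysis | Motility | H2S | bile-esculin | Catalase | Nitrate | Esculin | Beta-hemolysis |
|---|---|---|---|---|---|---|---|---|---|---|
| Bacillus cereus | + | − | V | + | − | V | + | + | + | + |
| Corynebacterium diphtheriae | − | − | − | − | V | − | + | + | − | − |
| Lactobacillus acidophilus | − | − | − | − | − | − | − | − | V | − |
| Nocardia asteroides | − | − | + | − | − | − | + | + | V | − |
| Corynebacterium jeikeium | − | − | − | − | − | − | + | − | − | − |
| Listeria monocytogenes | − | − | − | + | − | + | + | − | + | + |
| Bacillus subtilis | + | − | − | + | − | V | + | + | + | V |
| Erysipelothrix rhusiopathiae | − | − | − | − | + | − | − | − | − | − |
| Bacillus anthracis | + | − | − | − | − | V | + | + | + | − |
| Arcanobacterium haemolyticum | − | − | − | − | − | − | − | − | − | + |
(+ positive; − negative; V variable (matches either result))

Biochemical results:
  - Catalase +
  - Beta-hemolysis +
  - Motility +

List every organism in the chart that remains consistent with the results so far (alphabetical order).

Motility +: excludes 7 organisms — 3 left.
Beta-hemolysis +: all 3 remaining candidates are consistent.
Catalase +: all 3 remaining candidates are consistent.

Bacillus cereus, Bacillus subtilis, Listeria monocytogenes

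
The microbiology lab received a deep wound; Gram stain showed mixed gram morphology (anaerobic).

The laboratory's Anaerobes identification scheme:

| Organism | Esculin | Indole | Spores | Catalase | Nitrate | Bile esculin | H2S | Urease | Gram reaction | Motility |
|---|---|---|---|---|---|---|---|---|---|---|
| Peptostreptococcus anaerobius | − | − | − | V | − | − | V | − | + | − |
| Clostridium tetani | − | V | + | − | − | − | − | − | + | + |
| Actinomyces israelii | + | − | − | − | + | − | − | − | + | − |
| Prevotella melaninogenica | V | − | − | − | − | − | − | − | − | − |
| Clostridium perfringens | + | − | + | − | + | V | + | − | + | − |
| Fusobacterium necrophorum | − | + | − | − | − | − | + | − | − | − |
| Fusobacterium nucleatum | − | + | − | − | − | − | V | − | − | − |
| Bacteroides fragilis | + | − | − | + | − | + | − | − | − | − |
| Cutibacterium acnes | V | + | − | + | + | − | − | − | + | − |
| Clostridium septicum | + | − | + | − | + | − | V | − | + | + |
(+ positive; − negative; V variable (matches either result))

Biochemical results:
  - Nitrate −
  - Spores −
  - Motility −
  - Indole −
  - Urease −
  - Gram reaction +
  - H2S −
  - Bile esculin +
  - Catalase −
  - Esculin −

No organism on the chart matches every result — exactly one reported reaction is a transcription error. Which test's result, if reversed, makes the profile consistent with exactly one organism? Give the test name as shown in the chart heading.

Bile esculin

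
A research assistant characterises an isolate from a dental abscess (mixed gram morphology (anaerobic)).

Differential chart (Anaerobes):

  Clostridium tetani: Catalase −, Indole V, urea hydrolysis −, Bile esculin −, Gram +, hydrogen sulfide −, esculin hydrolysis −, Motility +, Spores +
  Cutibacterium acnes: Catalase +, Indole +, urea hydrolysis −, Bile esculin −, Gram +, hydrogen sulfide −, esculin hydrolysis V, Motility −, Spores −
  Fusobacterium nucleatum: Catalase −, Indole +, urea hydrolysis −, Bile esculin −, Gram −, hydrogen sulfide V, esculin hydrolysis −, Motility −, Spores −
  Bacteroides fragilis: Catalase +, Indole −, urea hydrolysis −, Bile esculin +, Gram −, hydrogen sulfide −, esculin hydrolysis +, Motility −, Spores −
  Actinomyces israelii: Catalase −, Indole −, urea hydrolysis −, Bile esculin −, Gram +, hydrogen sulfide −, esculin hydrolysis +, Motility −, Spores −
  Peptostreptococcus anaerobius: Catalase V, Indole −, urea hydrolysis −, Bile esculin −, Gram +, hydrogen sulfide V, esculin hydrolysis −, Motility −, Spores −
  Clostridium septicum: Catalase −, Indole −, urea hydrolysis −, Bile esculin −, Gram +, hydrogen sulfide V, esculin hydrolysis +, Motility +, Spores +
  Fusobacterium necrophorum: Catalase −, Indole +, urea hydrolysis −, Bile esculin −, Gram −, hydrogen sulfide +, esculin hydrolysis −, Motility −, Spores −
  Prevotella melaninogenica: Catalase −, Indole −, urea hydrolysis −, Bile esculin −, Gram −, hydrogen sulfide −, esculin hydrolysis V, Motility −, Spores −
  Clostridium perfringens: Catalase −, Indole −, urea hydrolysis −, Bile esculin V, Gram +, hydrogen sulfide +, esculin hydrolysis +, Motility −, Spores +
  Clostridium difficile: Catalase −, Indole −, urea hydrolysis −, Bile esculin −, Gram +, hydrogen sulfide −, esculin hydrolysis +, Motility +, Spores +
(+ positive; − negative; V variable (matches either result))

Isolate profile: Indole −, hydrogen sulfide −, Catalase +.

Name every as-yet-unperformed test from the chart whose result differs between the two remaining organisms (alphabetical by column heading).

Bile esculin, esculin hydrolysis, Gram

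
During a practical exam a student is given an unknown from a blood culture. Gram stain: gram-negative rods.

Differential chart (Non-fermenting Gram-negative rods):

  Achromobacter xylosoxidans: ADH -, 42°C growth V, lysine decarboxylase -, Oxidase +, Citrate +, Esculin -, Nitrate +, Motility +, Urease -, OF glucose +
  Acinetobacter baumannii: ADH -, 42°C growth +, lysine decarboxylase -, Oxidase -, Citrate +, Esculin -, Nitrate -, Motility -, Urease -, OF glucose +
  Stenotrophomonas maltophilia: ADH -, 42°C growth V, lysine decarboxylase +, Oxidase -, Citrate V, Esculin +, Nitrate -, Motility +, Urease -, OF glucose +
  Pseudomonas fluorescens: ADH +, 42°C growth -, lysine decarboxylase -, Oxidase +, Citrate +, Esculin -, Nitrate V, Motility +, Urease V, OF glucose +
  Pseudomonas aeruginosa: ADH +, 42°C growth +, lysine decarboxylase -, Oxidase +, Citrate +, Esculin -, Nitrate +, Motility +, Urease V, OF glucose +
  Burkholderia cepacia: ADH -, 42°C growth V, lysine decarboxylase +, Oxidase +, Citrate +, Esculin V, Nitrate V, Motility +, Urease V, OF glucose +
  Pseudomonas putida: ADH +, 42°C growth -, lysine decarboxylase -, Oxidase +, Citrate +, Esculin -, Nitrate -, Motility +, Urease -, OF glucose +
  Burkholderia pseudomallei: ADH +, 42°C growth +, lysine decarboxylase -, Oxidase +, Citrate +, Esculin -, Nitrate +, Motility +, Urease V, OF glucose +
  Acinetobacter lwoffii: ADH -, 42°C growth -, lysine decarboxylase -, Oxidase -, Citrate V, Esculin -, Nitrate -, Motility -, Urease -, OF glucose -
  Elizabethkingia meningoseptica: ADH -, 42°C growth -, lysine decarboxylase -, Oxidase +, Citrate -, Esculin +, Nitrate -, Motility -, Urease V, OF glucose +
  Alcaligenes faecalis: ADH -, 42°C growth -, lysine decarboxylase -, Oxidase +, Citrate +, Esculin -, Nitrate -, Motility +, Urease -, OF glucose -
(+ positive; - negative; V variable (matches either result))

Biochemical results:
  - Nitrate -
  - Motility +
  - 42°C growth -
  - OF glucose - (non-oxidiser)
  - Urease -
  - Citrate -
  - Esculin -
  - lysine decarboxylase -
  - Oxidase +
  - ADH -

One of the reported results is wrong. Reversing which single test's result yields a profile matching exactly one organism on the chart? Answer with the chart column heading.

Citrate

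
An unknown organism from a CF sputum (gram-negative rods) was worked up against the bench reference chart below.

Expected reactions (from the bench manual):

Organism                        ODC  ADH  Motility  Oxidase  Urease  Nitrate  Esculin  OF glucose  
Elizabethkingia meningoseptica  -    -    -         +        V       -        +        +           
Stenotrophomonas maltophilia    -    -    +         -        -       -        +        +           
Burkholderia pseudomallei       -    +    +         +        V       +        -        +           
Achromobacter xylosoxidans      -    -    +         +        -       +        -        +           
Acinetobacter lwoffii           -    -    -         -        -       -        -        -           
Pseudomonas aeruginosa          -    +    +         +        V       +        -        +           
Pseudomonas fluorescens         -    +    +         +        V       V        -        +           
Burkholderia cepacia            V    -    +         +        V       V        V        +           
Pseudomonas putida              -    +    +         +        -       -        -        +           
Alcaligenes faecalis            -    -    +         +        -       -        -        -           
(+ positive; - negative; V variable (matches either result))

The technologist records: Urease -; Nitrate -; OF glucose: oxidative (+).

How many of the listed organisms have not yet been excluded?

5

Urease -: all 10 remaining candidates are consistent.
Nitrate -: excludes Burkholderia pseudomallei, Achromobacter xylosoxidans, Pseudomonas aeruginosa — 7 left.
OF glucose +: excludes Acinetobacter lwoffii, Alcaligenes faecalis — 5 left.
Still consistent: Burkholderia cepacia, Elizabethkingia meningoseptica, Pseudomonas fluorescens, Pseudomonas putida, Stenotrophomonas maltophilia.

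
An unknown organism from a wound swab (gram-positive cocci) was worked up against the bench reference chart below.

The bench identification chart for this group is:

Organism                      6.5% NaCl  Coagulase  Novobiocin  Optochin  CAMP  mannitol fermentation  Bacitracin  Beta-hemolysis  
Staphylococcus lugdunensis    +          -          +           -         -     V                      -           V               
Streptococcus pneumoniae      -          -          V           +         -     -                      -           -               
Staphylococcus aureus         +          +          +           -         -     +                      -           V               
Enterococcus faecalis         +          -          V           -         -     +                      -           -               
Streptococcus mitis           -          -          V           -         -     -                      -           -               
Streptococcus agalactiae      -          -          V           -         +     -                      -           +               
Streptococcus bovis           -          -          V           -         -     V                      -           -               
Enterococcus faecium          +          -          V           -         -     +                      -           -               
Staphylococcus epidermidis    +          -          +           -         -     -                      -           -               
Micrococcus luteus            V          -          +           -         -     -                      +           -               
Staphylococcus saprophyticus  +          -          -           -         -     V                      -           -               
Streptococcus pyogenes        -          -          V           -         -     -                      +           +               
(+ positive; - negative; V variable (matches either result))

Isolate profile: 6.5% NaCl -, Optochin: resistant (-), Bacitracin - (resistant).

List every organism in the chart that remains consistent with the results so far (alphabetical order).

Optochin -: excludes Streptococcus pneumoniae — 11 left.
Bacitracin -: excludes Micrococcus luteus, Streptococcus pyogenes — 9 left.
6.5% NaCl -: excludes 6 organisms — 3 left.

Streptococcus agalactiae, Streptococcus bovis, Streptococcus mitis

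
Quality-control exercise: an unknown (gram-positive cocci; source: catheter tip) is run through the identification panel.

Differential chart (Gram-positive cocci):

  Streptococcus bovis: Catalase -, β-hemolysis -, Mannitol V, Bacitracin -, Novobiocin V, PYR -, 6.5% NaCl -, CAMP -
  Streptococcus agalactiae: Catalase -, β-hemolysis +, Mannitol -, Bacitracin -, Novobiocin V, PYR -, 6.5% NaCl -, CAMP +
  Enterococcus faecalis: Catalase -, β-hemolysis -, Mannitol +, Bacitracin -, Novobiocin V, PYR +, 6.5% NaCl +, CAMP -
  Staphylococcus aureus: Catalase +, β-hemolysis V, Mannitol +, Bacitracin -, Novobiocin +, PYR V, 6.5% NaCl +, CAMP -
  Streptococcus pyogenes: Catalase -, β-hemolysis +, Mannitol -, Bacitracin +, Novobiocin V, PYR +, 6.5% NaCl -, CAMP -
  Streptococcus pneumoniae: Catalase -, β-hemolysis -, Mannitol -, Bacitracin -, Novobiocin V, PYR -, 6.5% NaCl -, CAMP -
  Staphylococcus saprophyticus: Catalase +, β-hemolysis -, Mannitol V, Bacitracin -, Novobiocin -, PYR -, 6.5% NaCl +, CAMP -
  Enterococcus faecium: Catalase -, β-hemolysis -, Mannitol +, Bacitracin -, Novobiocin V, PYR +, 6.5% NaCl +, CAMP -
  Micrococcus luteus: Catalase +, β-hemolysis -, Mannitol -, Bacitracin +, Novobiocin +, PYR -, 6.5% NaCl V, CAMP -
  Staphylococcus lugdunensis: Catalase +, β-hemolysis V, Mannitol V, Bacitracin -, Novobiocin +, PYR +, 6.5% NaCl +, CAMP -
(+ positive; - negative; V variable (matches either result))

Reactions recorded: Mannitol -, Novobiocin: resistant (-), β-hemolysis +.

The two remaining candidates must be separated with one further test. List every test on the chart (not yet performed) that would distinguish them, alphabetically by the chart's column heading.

Bacitracin, CAMP, PYR

β-hemolysis +: excludes 6 organisms — 4 left.
Novobiocin -: excludes Staphylococcus aureus, Staphylococcus lugdunensis — 2 left.
Mannitol -: all 2 remaining candidates are consistent.
Two candidates remain: Streptococcus agalactiae and Streptococcus pyogenes.
  Catalase: - vs - — same for both, does not separate.
  Bacitracin: Streptococcus agalactiae -, Streptococcus pyogenes + — discriminates.
  PYR: Streptococcus agalactiae -, Streptococcus pyogenes + — discriminates.
  6.5% NaCl: - vs - — same for both, does not separate.
  CAMP: Streptococcus agalactiae +, Streptococcus pyogenes - — discriminates.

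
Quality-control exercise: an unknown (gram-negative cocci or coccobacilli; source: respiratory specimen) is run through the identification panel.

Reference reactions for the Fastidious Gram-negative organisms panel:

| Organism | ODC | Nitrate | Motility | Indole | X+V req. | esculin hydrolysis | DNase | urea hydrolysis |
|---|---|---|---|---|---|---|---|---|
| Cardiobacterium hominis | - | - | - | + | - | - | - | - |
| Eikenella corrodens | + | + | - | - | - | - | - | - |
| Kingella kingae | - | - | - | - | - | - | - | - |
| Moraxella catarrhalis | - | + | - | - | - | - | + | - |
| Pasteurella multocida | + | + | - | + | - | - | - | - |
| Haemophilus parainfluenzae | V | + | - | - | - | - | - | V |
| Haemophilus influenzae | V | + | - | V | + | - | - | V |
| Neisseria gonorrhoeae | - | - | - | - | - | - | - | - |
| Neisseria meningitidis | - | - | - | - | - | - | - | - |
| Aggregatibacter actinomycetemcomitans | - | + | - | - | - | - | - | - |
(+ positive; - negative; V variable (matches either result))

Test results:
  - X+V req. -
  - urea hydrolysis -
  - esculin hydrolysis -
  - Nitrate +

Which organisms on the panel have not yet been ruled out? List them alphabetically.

X+V req. -: excludes Haemophilus influenzae — 9 left.
esculin hydrolysis -: all 9 remaining candidates are consistent.
urea hydrolysis -: all 9 remaining candidates are consistent.
Nitrate +: excludes Cardiobacterium hominis, Kingella kingae, Neisseria gonorrhoeae, Neisseria meningitidis — 5 left.

Aggregatibacter actinomycetemcomitans, Eikenella corrodens, Haemophilus parainfluenzae, Moraxella catarrhalis, Pasteurella multocida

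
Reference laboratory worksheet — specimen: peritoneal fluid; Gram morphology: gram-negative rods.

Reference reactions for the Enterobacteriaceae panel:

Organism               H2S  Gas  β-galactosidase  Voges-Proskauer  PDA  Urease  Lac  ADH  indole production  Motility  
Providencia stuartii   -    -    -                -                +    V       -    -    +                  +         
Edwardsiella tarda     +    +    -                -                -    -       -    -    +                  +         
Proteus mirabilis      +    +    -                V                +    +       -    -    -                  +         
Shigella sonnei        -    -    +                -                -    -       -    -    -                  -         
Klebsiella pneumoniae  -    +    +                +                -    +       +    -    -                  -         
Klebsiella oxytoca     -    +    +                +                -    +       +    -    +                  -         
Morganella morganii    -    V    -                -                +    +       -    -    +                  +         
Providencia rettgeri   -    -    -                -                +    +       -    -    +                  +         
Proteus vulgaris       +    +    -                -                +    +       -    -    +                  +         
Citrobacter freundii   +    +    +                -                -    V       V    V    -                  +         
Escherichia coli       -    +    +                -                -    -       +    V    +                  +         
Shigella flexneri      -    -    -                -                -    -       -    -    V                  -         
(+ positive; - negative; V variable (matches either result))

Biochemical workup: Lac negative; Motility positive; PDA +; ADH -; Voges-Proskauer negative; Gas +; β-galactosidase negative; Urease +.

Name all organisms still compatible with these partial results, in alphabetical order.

Morganella morganii, Proteus mirabilis, Proteus vulgaris

β-galactosidase -: excludes 5 organisms — 7 left.
Lac -: all 7 remaining candidates are consistent.
Motility +: excludes Shigella flexneri — 6 left.
Voges-Proskauer -: all 6 remaining candidates are consistent.
ADH -: all 6 remaining candidates are consistent.
PDA +: excludes Edwardsiella tarda — 5 left.
Urease +: all 5 remaining candidates are consistent.
Gas +: excludes Providencia stuartii, Providencia rettgeri — 3 left.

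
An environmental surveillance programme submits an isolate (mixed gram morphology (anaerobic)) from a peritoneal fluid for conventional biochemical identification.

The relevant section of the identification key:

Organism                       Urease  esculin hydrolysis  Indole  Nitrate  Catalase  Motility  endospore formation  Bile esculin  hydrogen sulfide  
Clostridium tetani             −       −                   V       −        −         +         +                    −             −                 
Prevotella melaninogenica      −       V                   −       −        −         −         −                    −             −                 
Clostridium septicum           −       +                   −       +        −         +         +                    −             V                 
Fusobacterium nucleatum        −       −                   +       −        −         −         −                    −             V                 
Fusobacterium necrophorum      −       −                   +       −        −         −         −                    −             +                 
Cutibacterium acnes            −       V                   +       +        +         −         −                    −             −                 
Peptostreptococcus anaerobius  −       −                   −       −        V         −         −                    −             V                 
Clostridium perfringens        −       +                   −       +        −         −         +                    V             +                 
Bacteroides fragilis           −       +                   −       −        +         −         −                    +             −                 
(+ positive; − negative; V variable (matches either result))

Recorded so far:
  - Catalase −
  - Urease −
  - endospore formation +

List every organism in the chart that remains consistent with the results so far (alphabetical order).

Clostridium perfringens, Clostridium septicum, Clostridium tetani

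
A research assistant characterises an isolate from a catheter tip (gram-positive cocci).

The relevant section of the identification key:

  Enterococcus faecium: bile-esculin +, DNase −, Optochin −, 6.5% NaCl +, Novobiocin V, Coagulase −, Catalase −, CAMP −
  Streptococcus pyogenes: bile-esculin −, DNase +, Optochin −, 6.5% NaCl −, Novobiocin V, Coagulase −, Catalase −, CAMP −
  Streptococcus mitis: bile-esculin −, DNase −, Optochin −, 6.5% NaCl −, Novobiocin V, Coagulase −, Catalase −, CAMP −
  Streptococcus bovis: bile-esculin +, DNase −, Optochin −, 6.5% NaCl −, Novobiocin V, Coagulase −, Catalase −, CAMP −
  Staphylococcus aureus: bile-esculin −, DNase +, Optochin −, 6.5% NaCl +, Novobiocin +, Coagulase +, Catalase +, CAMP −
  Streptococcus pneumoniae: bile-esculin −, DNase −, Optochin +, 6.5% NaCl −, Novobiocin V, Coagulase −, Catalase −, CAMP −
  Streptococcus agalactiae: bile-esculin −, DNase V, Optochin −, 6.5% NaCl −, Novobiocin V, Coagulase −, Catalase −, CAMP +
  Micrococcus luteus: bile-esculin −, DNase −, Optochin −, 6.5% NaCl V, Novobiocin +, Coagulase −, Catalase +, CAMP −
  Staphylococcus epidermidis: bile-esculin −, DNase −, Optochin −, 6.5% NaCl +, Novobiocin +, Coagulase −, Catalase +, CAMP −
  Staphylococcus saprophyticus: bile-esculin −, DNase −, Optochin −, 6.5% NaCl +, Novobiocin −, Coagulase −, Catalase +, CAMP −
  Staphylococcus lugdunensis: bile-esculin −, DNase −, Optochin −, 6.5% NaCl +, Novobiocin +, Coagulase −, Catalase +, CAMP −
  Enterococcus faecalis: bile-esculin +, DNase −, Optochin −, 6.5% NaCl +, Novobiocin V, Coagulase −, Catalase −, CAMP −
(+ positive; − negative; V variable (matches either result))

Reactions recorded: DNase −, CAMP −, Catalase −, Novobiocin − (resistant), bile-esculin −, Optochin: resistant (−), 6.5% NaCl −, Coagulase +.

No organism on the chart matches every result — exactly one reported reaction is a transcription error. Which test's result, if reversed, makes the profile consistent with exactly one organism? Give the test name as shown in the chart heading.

Coagulase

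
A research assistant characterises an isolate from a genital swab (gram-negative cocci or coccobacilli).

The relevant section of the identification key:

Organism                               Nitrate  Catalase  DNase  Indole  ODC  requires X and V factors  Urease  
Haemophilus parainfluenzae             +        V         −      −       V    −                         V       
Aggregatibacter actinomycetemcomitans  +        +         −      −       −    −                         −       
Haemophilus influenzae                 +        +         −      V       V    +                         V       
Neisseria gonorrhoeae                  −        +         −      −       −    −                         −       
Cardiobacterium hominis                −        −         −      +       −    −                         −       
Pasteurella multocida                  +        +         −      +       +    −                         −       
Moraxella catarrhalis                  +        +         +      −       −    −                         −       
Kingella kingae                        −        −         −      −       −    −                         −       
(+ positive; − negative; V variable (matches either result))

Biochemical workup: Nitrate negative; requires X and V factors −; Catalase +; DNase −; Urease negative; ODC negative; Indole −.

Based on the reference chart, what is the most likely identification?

Neisseria gonorrhoeae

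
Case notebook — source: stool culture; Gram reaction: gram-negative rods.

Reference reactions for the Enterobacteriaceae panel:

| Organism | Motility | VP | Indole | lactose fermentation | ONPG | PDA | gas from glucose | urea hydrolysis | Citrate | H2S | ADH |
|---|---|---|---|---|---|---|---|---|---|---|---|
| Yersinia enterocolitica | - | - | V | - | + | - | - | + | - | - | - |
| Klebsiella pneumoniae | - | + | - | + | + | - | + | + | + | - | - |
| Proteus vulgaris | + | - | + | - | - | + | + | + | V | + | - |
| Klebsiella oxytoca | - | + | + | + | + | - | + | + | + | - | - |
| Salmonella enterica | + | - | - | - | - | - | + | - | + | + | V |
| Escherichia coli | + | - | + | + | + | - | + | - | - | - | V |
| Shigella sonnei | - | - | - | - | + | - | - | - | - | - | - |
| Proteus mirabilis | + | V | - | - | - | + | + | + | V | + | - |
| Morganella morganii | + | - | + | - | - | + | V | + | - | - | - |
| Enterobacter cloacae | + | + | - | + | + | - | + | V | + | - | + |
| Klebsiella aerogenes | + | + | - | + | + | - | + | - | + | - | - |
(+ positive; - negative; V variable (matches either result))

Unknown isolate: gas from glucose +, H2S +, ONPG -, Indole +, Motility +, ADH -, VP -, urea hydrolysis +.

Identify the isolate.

Proteus vulgaris

ONPG -: excludes 7 organisms — 4 left.
Indole +: excludes Salmonella enterica, Proteus mirabilis — 2 left.
Motility +: all 2 remaining candidates are consistent.
H2S +: excludes Morganella morganii — 1 left.
ADH -: the one remaining candidate is consistent.
VP -: the one remaining candidate is consistent.
urea hydrolysis +: the one remaining candidate is consistent.
gas from glucose +: the one remaining candidate is consistent.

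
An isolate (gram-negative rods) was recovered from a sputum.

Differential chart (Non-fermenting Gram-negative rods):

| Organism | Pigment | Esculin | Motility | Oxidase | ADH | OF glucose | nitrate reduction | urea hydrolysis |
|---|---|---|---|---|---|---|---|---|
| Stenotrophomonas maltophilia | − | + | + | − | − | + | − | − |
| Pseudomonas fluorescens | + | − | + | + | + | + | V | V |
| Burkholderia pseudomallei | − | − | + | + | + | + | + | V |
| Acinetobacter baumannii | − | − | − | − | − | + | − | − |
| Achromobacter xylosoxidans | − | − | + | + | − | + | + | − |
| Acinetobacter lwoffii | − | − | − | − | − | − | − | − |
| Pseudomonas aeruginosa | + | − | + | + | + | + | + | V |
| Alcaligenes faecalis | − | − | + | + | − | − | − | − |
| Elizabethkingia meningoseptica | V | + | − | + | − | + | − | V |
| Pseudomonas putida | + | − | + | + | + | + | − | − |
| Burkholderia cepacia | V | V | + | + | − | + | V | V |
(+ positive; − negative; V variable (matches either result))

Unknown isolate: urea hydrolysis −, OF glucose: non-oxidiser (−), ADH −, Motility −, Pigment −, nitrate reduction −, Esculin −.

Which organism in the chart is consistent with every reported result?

Acinetobacter lwoffii

urea hydrolysis −: all 11 remaining candidates are consistent.
Esculin −: excludes Stenotrophomonas maltophilia, Elizabethkingia meningoseptica — 9 left.
Pigment −: excludes Pseudomonas fluorescens, Pseudomonas aeruginosa, Pseudomonas putida — 6 left.
OF glucose −: excludes Burkholderia pseudomallei, Acinetobacter baumannii, Achromobacter xylosoxidans, Burkholderia cepacia — 2 left.
nitrate reduction −: all 2 remaining candidates are consistent.
ADH −: all 2 remaining candidates are consistent.
Motility −: excludes Alcaligenes faecalis — 1 left.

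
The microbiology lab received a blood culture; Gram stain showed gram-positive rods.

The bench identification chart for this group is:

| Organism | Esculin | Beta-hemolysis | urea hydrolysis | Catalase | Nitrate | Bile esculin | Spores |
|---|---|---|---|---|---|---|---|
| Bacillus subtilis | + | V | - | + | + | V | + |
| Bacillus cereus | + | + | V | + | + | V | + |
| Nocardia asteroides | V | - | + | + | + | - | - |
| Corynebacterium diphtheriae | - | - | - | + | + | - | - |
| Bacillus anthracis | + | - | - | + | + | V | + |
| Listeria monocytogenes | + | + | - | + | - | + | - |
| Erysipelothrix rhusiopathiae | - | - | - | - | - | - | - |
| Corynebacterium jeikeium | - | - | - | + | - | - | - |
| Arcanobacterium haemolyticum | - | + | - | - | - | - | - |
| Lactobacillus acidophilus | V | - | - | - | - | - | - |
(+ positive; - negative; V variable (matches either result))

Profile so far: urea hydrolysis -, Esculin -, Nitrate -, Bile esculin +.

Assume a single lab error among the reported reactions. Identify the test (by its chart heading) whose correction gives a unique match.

Esculin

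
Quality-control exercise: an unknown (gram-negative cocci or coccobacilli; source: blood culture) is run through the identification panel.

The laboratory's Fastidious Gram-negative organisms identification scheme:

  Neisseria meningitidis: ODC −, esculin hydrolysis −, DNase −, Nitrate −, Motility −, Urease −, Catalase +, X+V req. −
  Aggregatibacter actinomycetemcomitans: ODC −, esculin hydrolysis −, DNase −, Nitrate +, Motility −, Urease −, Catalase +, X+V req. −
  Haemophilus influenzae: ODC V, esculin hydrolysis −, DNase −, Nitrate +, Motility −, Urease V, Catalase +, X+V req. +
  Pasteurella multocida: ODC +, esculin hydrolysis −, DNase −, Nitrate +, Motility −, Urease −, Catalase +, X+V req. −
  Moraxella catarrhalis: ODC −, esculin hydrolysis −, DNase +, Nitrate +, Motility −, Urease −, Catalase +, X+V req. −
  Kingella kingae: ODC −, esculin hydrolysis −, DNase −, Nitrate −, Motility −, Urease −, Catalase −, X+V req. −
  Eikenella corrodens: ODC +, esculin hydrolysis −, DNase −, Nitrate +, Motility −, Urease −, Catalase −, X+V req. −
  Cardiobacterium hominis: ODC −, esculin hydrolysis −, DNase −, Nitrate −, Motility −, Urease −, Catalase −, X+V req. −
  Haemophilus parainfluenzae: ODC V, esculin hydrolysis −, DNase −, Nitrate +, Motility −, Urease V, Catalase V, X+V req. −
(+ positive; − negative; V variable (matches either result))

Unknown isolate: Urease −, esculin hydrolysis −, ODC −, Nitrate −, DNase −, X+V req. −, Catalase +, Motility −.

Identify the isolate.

DNase −: excludes Moraxella catarrhalis — 8 left.
esculin hydrolysis −: all 8 remaining candidates are consistent.
Catalase +: excludes Kingella kingae, Eikenella corrodens, Cardiobacterium hominis — 5 left.
Nitrate −: excludes Aggregatibacter actinomycetemcomitans, Haemophilus influenzae, Pasteurella multocida, Haemophilus parainfluenzae — 1 left.
X+V req. −: the one remaining candidate is consistent.
Urease −: the one remaining candidate is consistent.
ODC −: the one remaining candidate is consistent.
Motility −: the one remaining candidate is consistent.

Neisseria meningitidis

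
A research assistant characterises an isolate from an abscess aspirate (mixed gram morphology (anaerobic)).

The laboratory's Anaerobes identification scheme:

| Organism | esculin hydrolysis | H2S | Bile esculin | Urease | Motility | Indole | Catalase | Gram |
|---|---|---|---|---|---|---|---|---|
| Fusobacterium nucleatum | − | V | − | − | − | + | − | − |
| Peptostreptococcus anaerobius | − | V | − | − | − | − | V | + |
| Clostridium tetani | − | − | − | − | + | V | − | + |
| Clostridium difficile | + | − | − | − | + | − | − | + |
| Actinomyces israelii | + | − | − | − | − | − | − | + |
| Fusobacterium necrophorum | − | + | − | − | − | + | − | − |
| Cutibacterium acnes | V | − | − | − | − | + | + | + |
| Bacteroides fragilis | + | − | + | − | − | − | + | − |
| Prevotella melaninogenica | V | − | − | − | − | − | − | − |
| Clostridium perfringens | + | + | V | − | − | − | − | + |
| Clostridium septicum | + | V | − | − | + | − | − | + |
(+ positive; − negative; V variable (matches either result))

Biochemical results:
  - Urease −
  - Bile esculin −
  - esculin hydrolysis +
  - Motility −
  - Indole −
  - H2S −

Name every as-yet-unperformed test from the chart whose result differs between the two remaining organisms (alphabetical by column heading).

Gram

Urease −: all 11 remaining candidates are consistent.
Indole −: excludes Fusobacterium nucleatum, Fusobacterium necrophorum, Cutibacterium acnes — 8 left.
H2S −: excludes Clostridium perfringens — 7 left.
Bile esculin −: excludes Bacteroides fragilis — 6 left.
esculin hydrolysis +: excludes Peptostreptococcus anaerobius, Clostridium tetani — 4 left.
Motility −: excludes Clostridium difficile, Clostridium septicum — 2 left.
Two candidates remain: Actinomyces israelii and Prevotella melaninogenica.
  Catalase: − vs − — same for both, does not separate.
  Gram: Actinomyces israelii +, Prevotella melaninogenica − — discriminates.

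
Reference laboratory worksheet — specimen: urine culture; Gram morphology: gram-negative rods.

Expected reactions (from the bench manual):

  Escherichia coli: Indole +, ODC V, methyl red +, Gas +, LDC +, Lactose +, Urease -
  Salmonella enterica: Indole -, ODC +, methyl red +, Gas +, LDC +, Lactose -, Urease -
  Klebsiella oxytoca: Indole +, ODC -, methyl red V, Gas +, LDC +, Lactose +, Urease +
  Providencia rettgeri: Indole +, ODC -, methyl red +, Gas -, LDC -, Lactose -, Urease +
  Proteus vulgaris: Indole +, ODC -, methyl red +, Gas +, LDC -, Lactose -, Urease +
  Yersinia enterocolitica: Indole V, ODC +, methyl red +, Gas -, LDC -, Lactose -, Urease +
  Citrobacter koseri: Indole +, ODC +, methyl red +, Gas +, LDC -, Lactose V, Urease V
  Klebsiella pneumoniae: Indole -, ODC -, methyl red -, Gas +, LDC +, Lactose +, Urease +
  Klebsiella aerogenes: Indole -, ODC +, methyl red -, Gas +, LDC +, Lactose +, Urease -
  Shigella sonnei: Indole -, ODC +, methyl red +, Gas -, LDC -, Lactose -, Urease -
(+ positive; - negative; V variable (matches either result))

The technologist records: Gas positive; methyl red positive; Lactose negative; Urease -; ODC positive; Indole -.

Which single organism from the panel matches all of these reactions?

Salmonella enterica

Lactose -: excludes Escherichia coli, Klebsiella oxytoca, Klebsiella pneumoniae, Klebsiella aerogenes — 6 left.
Gas +: excludes Providencia rettgeri, Yersinia enterocolitica, Shigella sonnei — 3 left.
methyl red +: all 3 remaining candidates are consistent.
ODC +: excludes Proteus vulgaris — 2 left.
Urease -: all 2 remaining candidates are consistent.
Indole -: excludes Citrobacter koseri — 1 left.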